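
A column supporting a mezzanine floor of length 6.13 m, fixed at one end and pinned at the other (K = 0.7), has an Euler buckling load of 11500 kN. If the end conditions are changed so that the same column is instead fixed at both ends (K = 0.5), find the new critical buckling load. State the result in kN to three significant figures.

P_cr ∝ 1/K², so P_cr,new = P_cr,old × (K_old/K_new)² = 11500 × (0.7/0.5)²
= 11500 × 1.960 = 22500 kN

P_cr ≈ 22500 kN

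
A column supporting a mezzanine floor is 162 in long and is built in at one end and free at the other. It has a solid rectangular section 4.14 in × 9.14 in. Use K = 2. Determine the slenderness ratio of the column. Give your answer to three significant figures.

λ ≈ 271

For a rectangle r_min = b/√12 = 4.14/√12 = 1.195 in
L_e = K·L = 2 × 162 = 324.0 in
λ = L_e / r_min = 324.00 / 1.195 = 271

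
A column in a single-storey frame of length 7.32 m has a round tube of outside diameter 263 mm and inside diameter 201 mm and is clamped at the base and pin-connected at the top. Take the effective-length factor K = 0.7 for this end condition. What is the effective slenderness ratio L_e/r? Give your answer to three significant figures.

λ ≈ 61.9

d_o = 263 mm, d_i = 201 mm
I = π(d_o⁴ − d_i⁴)/64 = π(263⁴ − 201.0⁴)/64 = 1.547×10^8 mm⁴
A = 2.259×10^4 mm²;  r_min = √(I/A) = √(1.547×10^8/2.259×10^4) = 82.75 mm
L_e = K·L = 0.7 × 7.32 m = 5.124 m = 5124.0 mm
λ = L_e / r_min = 5124.0 / 82.75 = 61.9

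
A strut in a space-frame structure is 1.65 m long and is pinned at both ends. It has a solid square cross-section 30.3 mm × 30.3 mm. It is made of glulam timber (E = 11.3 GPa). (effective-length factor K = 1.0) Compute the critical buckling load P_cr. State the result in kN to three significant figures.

I = a⁴/12 = 30.3⁴/12 = 7.024×10^4 mm⁴
I = 7.024×10^4 mm⁴ = 7.024×10^-8 m⁴
Effective length L_e = K·L = 1 × 1.65 = 1.650 m
P_cr = π²EI / L_e² = π² × 11.3×10⁹ × 7.024×10^-8 / 1.650² = 2.877×10^3 N

P_cr ≈ 2.88 kN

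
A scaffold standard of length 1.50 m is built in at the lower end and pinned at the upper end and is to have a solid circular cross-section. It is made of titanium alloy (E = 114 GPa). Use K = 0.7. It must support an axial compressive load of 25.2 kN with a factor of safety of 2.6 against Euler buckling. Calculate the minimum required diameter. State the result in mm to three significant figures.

d ≈ 33.8 mm

Required P_cr = n·P = 2.6 × 25.2 = 65.52 kN
L_e = K·L = 0.7 × 1.50 = 1.050 m
Required I = P_cr·L_e²/(π²E) = 6.552×10^4 × 1.050² / (π² × 1.14×10^11) = 6.420×10^-8 m⁴
I_req = 6.420×10^4 mm⁴
Solid circle: I = πd⁴/64  ⇒  d = (64I/π)^(1/4) = (64×6.420×10^4/π)^(1/4) = 33.8 mm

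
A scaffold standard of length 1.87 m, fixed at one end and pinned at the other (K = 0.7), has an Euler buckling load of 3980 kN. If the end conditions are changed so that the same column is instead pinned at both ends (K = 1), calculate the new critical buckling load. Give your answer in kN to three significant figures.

P_cr ∝ 1/K², so P_cr,new = P_cr,old × (K_old/K_new)² = 3980 × (0.7/1)²
= 3980 × 0.4900 = 1950 kN

P_cr ≈ 1950 kN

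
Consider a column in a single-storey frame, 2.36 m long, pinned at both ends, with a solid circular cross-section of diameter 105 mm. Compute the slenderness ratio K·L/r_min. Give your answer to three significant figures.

I = πd⁴/64 = π×105⁴/64 = 5.967×10^6 mm⁴
A = 8.659×10^3 mm²;  r_min = √(I/A) = √(5.967×10^6/8.659×10^3) = 26.25 mm
L_e = K·L = 1 × 2.36 m = 2.360 m = 2360.0 mm
λ = L_e / r_min = 2360.0 / 26.25 = 89.9

λ ≈ 89.9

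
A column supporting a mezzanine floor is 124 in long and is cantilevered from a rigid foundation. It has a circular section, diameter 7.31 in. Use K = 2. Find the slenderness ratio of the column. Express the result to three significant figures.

λ ≈ 136

For a solid circle r = d/4 = 7.31/4 = 1.828 in
L_e = K·L = 2 × 124 = 248.0 in
λ = L_e / r_min = 248.00 / 1.827 = 136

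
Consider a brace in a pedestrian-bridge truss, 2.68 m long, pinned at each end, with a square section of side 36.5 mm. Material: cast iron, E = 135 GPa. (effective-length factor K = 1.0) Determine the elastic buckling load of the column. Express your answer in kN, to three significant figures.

P_cr ≈ 27.4 kN

I = a⁴/12 = 36.5⁴/12 = 1.479×10^5 mm⁴
I = 1.479×10^5 mm⁴ = 1.479×10^-7 m⁴
Effective length L_e = K·L = 1 × 2.68 = 2.680 m
P_cr = π²EI / L_e² = π² × 135×10⁹ × 1.479×10^-7 / 2.680² = 2.744×10^4 N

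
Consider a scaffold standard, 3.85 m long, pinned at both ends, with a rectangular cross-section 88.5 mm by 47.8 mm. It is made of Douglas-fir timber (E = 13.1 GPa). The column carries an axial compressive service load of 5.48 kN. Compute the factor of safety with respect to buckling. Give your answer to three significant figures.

n ≈ 1.28

Buckling occurs about the weak axis: I_min = h·b³/12 with b = 47.8 mm (the shorter side).
I_min = 88.5×47.8³/12 = 8.055×10^5 mm⁴
I = 8.055×10^5 mm⁴ = 8.055×10^-7 m⁴
Effective length L_e = K·L = 1 × 3.85 = 3.850 m
P_cr = π²EI / L_e² = π² × 13.1×10⁹ × 8.055×10^-7 / 3.850² = 7.026×10^3 N
Factor of safety n = P_cr / P = 7.0258 / 5.48 = 1.28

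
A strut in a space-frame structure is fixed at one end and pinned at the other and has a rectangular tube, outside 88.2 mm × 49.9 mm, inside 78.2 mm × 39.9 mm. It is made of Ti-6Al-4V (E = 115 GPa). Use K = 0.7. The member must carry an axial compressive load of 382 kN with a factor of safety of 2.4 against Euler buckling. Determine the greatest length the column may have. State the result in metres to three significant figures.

L_max ≈ 1.12 m

Weak-axis I_min = (h_o·b_o³ − h_i·b_i³)/12 with b_o = 49.9, b_i = 39.90 mm (shorter outer/inner sides).
I_min = (88.2×49.9³ − 78.20×39.90³)/12 = 4.993×10^5 mm⁴
I = 4.993×10^-7 m⁴
Required critical load P_cr = n·P = 2.4 × 382 = 916.8 kN = 9.168×10^5 N
From P_cr = π²EI/(K·L)²:  L = (1/K)·√(π²EI/P_cr) = (1/0.7)·√(π²×1.15×10^11×4.993×10^-7/9.168×10^5)
L = 1.12 m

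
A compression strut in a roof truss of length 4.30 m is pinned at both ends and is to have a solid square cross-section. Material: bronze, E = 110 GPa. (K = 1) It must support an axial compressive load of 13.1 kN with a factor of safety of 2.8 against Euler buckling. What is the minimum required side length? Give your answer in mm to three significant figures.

a ≈ 52.3 mm

Required P_cr = n·P = 2.8 × 13.1 = 36.68 kN
L_e = K·L = 1 × 4.30 = 4.300 m
Required I = P_cr·L_e²/(π²E) = 3.668×10^4 × 4.300² / (π² × 1.10×10^11) = 6.247×10^-7 m⁴
I_req = 6.247×10^5 mm⁴
Solid square: I = a⁴/12  ⇒  a = (12I)^(1/4) = (12×6.247×10^5)^(1/4) = 52.3 mm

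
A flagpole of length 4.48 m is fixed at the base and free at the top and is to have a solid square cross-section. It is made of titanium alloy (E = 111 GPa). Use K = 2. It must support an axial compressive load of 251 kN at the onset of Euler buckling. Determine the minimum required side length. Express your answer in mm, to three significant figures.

a ≈ 122 mm

L_e = K·L = 2 × 4.48 = 8.960 m
Required I = P_cr·L_e²/(π²E) = 2.510×10^5 × 8.960² / (π² × 1.11×10^11) = 1.839×10^-5 m⁴
I_req = 1.839×10^7 mm⁴
Solid square: I = a⁴/12  ⇒  a = (12I)^(1/4) = (12×1.839×10^7)^(1/4) = 122 mm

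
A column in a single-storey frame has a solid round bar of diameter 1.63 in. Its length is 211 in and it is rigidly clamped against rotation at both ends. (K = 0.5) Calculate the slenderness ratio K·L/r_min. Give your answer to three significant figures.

For a solid circle r = d/4 = 1.63/4 = 0.4075 in
L_e = K·L = 0.5 × 211 = 105.5 in
λ = L_e / r_min = 105.50 / 0.4075 = 259

λ ≈ 259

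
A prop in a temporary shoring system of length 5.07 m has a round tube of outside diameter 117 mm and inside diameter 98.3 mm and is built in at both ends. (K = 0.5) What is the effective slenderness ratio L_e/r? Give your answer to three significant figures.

λ ≈ 66.4

d_o = 117 mm, d_i = 98.3 mm
I = π(d_o⁴ − d_i⁴)/64 = π(117⁴ − 98.30⁴)/64 = 4.615×10^6 mm⁴
A = 3.162×10^3 mm²;  r_min = √(I/A) = √(4.615×10^6/3.162×10^3) = 38.20 mm
L_e = K·L = 0.5 × 5.07 m = 2.535 m = 2535.0 mm
λ = L_e / r_min = 2535.0 / 38.20 = 66.4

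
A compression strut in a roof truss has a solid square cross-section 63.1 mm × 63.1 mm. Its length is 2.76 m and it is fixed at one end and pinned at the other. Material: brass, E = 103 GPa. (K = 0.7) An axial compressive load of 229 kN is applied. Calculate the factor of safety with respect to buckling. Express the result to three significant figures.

n ≈ 1.57

I = a⁴/12 = 63.1⁴/12 = 1.321×10^6 mm⁴
I = 1.321×10^6 mm⁴ = 1.321×10^-6 m⁴
Effective length L_e = K·L = 0.7 × 2.76 = 1.932 m
P_cr = π²EI / L_e² = π² × 103×10⁹ × 1.321×10^-6 / 1.932² = 3.598×10^5 N
Factor of safety n = P_cr / P = 359.80 / 229 = 1.57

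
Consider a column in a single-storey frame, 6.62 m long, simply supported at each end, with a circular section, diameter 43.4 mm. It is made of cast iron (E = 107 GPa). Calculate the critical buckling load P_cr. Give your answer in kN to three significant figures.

P_cr ≈ 4.20 kN

I = πd⁴/64 = π×43.4⁴/64 = 1.742×10^5 mm⁴
I = 1.742×10^5 mm⁴ = 1.742×10^-7 m⁴
Effective length L_e = K·L = 1 × 6.62 = 6.620 m
P_cr = π²EI / L_e² = π² × 107×10⁹ × 1.742×10^-7 / 6.620² = 4.197×10^3 N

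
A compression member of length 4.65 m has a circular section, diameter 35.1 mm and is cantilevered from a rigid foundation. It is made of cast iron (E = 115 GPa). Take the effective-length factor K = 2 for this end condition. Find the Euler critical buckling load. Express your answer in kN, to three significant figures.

I = πd⁴/64 = π×35.1⁴/64 = 7.451×10^4 mm⁴
I = 7.451×10^4 mm⁴ = 7.451×10^-8 m⁴
Effective length L_e = K·L = 2 × 4.65 = 9.300 m
P_cr = π²EI / L_e² = π² × 115×10⁹ × 7.451×10^-8 / 9.300² = 977.8 N

P_cr ≈ 0.978 kN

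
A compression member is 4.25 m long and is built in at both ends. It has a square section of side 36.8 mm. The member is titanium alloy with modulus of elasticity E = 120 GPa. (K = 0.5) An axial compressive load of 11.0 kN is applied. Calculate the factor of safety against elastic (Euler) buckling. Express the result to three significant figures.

I = a⁴/12 = 36.8⁴/12 = 1.528×10^5 mm⁴
I = 1.528×10^5 mm⁴ = 1.528×10^-7 m⁴
Effective length L_e = K·L = 0.5 × 4.25 = 2.125 m
P_cr = π²EI / L_e² = π² × 120×10⁹ × 1.528×10^-7 / 2.125² = 4.008×10^4 N
Factor of safety n = P_cr / P = 40.084 / 11.0 = 3.64

n ≈ 3.64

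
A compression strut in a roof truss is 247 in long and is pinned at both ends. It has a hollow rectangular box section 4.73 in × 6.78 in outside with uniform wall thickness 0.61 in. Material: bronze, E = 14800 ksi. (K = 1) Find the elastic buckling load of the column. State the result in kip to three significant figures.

P_cr ≈ 95.2 kip

Inner dimensions: h_i = 6.78 − 2×0.61 = 5.560 in, b_i = 4.73 − 2×0.61 = 3.510 in
Weak-axis I_min = (h_o·b_o³ − h_i·b_i³)/12 with b_o = 4.73, b_i = 3.510 in (shorter outer/inner sides).
I_min = (6.78×4.73³ − 5.560×3.510³)/12 = 39.75 in⁴
Effective length L_e = K·L = 1 × 247 = 247.0 in
P_cr = π²EI / L_e² = π² × 14800×10³ × 39.75 / 247.0² = 9.518×10^4 lb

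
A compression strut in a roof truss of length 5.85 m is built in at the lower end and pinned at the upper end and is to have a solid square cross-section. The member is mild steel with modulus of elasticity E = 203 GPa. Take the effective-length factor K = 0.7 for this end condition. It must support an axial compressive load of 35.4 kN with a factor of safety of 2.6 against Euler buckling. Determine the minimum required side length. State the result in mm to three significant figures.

Required P_cr = n·P = 2.6 × 35.4 = 92.04 kN
L_e = K·L = 0.7 × 5.85 = 4.095 m
Required I = P_cr·L_e²/(π²E) = 9.204×10^4 × 4.095² / (π² × 2.03×10^11) = 7.704×10^-7 m⁴
I_req = 7.704×10^5 mm⁴
Solid square: I = a⁴/12  ⇒  a = (12I)^(1/4) = (12×7.704×10^5)^(1/4) = 55.1 mm

a ≈ 55.1 mm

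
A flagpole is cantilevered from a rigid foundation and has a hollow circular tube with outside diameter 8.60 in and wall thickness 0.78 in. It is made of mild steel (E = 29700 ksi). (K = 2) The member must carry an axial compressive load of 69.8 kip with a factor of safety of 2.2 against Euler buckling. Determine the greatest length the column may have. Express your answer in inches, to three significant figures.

L_max ≈ 266 in

Inner diameter d_i = 8.60 − 2×0.78 = 7.040 in
I = π(d_o⁴ − d_i⁴)/64 = π(8.60⁴ − 7.040⁴)/64 = 147.9 in⁴
Required critical load P_cr = n·P = 2.2 × 69.8 = 153.6 kip = 1.536×10^5 lb
From P_cr = π²EI/(K·L)²:  L = (1/K)·√(π²EI/P_cr) = (1/2)·√(π²×2.97×10^7×147.9/1.536×10^5)
L = 266 in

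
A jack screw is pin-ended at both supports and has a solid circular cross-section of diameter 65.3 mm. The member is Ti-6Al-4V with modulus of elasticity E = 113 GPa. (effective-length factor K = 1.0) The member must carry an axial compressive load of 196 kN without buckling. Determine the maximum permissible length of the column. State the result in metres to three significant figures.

I = πd⁴/64 = π×65.3⁴/64 = 8.925×10^5 mm⁴
I = 8.925×10^-7 m⁴
At the buckling limit P_cr = P = 1.960×10^5 N
From P_cr = π²EI/(K·L)²:  L = (1/K)·√(π²EI/P_cr) = (1/1)·√(π²×1.13×10^11×8.925×10^-7/1.960×10^5)
L = 2.25 m

L_max ≈ 2.25 m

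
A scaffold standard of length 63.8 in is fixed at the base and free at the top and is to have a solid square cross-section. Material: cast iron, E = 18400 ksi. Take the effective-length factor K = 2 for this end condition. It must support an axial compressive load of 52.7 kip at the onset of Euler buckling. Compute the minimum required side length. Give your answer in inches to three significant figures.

a ≈ 2.74 in

L_e = K·L = 2 × 63.8 = 127.6 in
Required I = P_cr·L_e²/(π²E) = 5.270×10^4 × 127.6² / (π² × 1.84×10^7) = 4.725 in⁴
Solid square: I = a⁴/12  ⇒  a = (12I)^(1/4) = (12×4.725)^(1/4) = 2.74 in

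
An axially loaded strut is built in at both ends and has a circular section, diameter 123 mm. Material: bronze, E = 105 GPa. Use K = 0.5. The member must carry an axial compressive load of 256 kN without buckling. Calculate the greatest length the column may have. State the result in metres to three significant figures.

L_max ≈ 13.5 m

I = πd⁴/64 = π×123⁴/64 = 1.124×10^7 mm⁴
I = 1.124×10^-5 m⁴
At the buckling limit P_cr = P = 2.560×10^5 N
From P_cr = π²EI/(K·L)²:  L = (1/K)·√(π²EI/P_cr) = (1/0.5)·√(π²×1.05×10^11×1.124×10^-5/2.560×10^5)
L = 13.5 m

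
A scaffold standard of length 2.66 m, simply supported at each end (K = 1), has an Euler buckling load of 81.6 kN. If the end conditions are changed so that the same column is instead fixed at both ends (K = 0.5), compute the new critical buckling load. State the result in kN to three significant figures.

P_cr ∝ 1/K², so P_cr,new = P_cr,old × (K_old/K_new)² = 81.6 × (1/0.5)²
= 81.6 × 4.000 = 326 kN

P_cr ≈ 326 kN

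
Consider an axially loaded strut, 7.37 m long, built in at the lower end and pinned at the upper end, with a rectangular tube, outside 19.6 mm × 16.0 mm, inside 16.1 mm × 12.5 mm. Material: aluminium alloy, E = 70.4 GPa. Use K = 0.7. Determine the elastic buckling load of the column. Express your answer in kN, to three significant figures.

Weak-axis I_min = (h_o·b_o³ − h_i·b_i³)/12 with b_o = 16.0, b_i = 12.50 mm (shorter outer/inner sides).
I_min = (19.6×16.0³ − 16.10×12.50³)/12 = 4.070×10^3 mm⁴
I = 4.070×10^3 mm⁴ = 4.070×10^-9 m⁴
Effective length L_e = K·L = 0.7 × 7.37 = 5.159 m
P_cr = π²EI / L_e² = π² × 70.4×10⁹ × 4.070×10^-9 / 5.159² = 106.2 N

P_cr ≈ 0.106 kN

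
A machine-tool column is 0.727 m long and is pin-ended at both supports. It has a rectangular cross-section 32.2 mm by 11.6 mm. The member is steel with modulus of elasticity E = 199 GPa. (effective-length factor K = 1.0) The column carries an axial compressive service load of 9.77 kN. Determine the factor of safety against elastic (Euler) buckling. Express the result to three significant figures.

Buckling occurs about the weak axis: I_min = h·b³/12 with b = 11.6 mm (the shorter side).
I_min = 32.2×11.6³/12 = 4.188×10^3 mm⁴
I = 4.188×10^3 mm⁴ = 4.188×10^-9 m⁴
Effective length L_e = K·L = 1 × 0.727 = 0.7270 m
P_cr = π²EI / L_e² = π² × 199×10⁹ × 4.188×10^-9 / 0.7270² = 1.556×10^4 N
Factor of safety n = P_cr / P = 15.564 / 9.77 = 1.59

n ≈ 1.59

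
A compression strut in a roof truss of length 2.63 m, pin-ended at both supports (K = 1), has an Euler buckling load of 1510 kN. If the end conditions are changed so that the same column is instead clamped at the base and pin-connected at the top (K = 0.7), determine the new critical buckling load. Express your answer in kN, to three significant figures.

P_cr ∝ 1/K², so P_cr,new = P_cr,old × (K_old/K_new)² = 1510 × (1/0.7)²
= 1510 × 2.041 = 3080 kN

P_cr ≈ 3080 kN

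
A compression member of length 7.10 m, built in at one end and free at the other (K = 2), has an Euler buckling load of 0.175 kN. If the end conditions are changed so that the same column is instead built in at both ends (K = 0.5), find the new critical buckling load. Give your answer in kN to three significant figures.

P_cr ∝ 1/K², so P_cr,new = P_cr,old × (K_old/K_new)² = 0.175 × (2/0.5)²
= 0.175 × 16.00 = 2.80 kN

P_cr ≈ 2.80 kN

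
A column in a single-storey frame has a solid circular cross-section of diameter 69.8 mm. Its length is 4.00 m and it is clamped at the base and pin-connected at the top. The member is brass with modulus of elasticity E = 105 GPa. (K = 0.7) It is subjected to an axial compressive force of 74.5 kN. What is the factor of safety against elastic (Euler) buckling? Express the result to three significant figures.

I = πd⁴/64 = π×69.8⁴/64 = 1.165×10^6 mm⁴
I = 1.165×10^6 mm⁴ = 1.165×10^-6 m⁴
Effective length L_e = K·L = 0.7 × 4.00 = 2.800 m
P_cr = π²EI / L_e² = π² × 105×10⁹ × 1.165×10^-6 / 2.800² = 1.540×10^5 N
Factor of safety n = P_cr / P = 154.02 / 74.5 = 2.07

n ≈ 2.07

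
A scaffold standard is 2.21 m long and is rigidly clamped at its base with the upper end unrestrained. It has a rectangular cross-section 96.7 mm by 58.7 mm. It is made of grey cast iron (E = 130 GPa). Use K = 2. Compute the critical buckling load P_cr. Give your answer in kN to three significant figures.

Buckling occurs about the weak axis: I_min = h·b³/12 with b = 58.7 mm (the shorter side).
I_min = 96.7×58.7³/12 = 1.630×10^6 mm⁴
I = 1.630×10^6 mm⁴ = 1.630×10^-6 m⁴
Effective length L_e = K·L = 2 × 2.21 = 4.420 m
P_cr = π²EI / L_e² = π² × 130×10⁹ × 1.630×10^-6 / 4.420² = 1.070×10^5 N

P_cr ≈ 107 kN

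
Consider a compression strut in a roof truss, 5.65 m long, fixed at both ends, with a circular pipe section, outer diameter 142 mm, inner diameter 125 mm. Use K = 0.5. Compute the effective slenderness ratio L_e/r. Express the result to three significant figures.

λ ≈ 59.7

d_o = 142 mm, d_i = 125 mm
I = π(d_o⁴ − d_i⁴)/64 = π(142⁴ − 125.0⁴)/64 = 7.974×10^6 mm⁴
A = 3.565×10^3 mm²;  r_min = √(I/A) = √(7.974×10^6/3.565×10^3) = 47.29 mm
L_e = K·L = 0.5 × 5.65 m = 2.825 m = 2825.0 mm
λ = L_e / r_min = 2825.0 / 47.29 = 59.7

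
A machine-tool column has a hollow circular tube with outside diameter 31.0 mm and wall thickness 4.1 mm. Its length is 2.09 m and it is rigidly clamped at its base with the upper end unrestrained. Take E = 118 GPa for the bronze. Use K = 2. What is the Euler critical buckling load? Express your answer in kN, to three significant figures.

Inner diameter d_i = 31.0 − 2×4.1 = 22.80 mm
I = π(d_o⁴ − d_i⁴)/64 = π(31.0⁴ − 22.80⁴)/64 = 3.207×10^4 mm⁴
I = 3.207×10^4 mm⁴ = 3.207×10^-8 m⁴
Effective length L_e = K·L = 2 × 2.09 = 4.180 m
P_cr = π²EI / L_e² = π² × 118×10⁹ × 3.207×10^-8 / 4.180² = 2.137×10^3 N

P_cr ≈ 2.14 kN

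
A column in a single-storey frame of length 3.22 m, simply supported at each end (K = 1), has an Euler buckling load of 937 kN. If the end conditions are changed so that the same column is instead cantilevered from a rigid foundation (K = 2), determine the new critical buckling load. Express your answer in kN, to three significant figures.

P_cr ≈ 234 kN

P_cr ∝ 1/K², so P_cr,new = P_cr,old × (K_old/K_new)² = 937 × (1/2)²
= 937 × 0.2500 = 234 kN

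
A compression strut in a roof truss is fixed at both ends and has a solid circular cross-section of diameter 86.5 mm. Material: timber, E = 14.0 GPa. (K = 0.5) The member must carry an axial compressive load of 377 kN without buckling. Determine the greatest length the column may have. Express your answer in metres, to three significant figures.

I = πd⁴/64 = π×86.5⁴/64 = 2.748×10^6 mm⁴
I = 2.748×10^-6 m⁴
At the buckling limit P_cr = P = 3.770×10^5 N
From P_cr = π²EI/(K·L)²:  L = (1/K)·√(π²EI/P_cr) = (1/0.5)·√(π²×1.40×10^10×2.748×10^-6/3.770×10^5)
L = 2.01 m

L_max ≈ 2.01 m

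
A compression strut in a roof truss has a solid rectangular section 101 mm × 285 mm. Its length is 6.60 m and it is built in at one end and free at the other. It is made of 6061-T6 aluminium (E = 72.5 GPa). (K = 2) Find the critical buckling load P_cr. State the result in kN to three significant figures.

P_cr ≈ 100 kN

Buckling occurs about the weak axis: I_min = h·b³/12 with b = 101 mm (the shorter side).
I_min = 285×101³/12 = 2.447×10^7 mm⁴
I = 2.447×10^7 mm⁴ = 2.447×10^-5 m⁴
Effective length L_e = K·L = 2 × 6.60 = 13.20 m
P_cr = π²EI / L_e² = π² × 72.5×10⁹ × 2.447×10^-5 / 13.20² = 1.005×10^5 N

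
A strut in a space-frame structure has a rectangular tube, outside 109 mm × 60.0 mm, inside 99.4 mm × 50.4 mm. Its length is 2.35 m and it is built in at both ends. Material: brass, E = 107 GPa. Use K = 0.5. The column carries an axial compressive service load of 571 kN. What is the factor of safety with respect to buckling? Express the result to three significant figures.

Weak-axis I_min = (h_o·b_o³ − h_i·b_i³)/12 with b_o = 60.0, b_i = 50.40 mm (shorter outer/inner sides).
I_min = (109×60.0³ − 99.40×50.40³)/12 = 9.015×10^5 mm⁴
I = 9.015×10^5 mm⁴ = 9.015×10^-7 m⁴
Effective length L_e = K·L = 0.5 × 2.35 = 1.175 m
P_cr = π²EI / L_e² = π² × 107×10⁹ × 9.015×10^-7 / 1.175² = 6.896×10^5 N
Factor of safety n = P_cr / P = 689.59 / 571 = 1.21

n ≈ 1.21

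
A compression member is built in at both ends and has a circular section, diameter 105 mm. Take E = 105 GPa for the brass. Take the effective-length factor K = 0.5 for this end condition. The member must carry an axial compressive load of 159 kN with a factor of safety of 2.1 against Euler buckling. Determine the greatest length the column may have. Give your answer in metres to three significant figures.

L_max ≈ 8.61 m

I = πd⁴/64 = π×105⁴/64 = 5.967×10^6 mm⁴
I = 5.967×10^-6 m⁴
Required critical load P_cr = n·P = 2.1 × 159 = 333.9 kN = 3.339×10^5 N
From P_cr = π²EI/(K·L)²:  L = (1/K)·√(π²EI/P_cr) = (1/0.5)·√(π²×1.05×10^11×5.967×10^-6/3.339×10^5)
L = 8.61 m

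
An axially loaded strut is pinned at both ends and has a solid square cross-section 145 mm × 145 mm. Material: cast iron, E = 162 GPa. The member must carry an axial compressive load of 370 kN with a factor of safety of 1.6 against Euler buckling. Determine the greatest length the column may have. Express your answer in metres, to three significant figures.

L_max ≈ 9.97 m

I = a⁴/12 = 145⁴/12 = 3.684×10^7 mm⁴
I = 3.684×10^-5 m⁴
Required critical load P_cr = n·P = 1.6 × 370 = 592.0 kN = 5.920×10^5 N
From P_cr = π²EI/(K·L)²:  L = (1/K)·√(π²EI/P_cr) = (1/1)·√(π²×1.62×10^11×3.684×10^-5/5.920×10^5)
L = 9.97 m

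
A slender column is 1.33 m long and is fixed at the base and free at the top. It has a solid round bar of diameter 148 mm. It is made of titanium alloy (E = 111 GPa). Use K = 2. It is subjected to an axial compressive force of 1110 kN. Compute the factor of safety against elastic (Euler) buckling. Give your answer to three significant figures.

I = πd⁴/64 = π×148⁴/64 = 2.355×10^7 mm⁴
I = 2.355×10^7 mm⁴ = 2.355×10^-5 m⁴
Effective length L_e = K·L = 2 × 1.33 = 2.660 m
P_cr = π²EI / L_e² = π² × 111×10⁹ × 2.355×10^-5 / 2.660² = 3.646×10^6 N
Factor of safety n = P_cr / P = 3646.5 / 1110 = 3.29

n ≈ 3.29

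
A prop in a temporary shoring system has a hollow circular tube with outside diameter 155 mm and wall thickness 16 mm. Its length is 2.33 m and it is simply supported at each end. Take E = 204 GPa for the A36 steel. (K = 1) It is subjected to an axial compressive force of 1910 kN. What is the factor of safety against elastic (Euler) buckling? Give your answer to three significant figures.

Inner diameter d_i = 155 − 2×16 = 123.0 mm
I = π(d_o⁴ − d_i⁴)/64 = π(155⁴ − 123.0⁴)/64 = 1.710×10^7 mm⁴
I = 1.710×10^7 mm⁴ = 1.710×10^-5 m⁴
Effective length L_e = K·L = 1 × 2.33 = 2.330 m
P_cr = π²EI / L_e² = π² × 204×10⁹ × 1.710×10^-5 / 2.330² = 6.341×10^6 N
Factor of safety n = P_cr / P = 6341.0 / 1910 = 3.32

n ≈ 3.32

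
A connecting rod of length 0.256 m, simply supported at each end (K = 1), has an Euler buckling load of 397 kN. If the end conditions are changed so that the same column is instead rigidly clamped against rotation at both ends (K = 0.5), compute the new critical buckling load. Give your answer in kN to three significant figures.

P_cr ∝ 1/K², so P_cr,new = P_cr,old × (K_old/K_new)² = 397 × (1/0.5)²
= 397 × 4.000 = 1590 kN

P_cr ≈ 1590 kN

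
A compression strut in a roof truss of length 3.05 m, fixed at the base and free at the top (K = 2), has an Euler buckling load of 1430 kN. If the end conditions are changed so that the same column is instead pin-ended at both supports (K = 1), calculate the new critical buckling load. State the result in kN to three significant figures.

P_cr ∝ 1/K², so P_cr,new = P_cr,old × (K_old/K_new)² = 1430 × (2/1)²
= 1430 × 4.000 = 5720 kN

P_cr ≈ 5720 kN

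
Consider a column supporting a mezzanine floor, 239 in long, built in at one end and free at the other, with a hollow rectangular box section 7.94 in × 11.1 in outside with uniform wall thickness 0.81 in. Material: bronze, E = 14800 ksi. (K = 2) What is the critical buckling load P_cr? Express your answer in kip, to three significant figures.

Inner dimensions: h_i = 11.1 − 2×0.81 = 9.480 in, b_i = 7.94 − 2×0.81 = 6.320 in
Weak-axis I_min = (h_o·b_o³ − h_i·b_i³)/12 with b_o = 7.94, b_i = 6.320 in (shorter outer/inner sides).
I_min = (11.1×7.94³ − 9.480×6.320³)/12 = 263.6 in⁴
Effective length L_e = K·L = 2 × 239 = 478.0 in
P_cr = π²EI / L_e² = π² × 14800×10³ × 263.6 / 478.0² = 1.685×10^5 lb

P_cr ≈ 169 kip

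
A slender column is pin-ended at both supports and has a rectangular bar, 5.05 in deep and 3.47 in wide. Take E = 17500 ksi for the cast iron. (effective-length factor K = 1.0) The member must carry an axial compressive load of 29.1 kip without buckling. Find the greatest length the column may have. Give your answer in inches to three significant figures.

Buckling occurs about the weak axis: I_min = h·b³/12 with b = 3.47 in (the shorter side).
I_min = 5.05×3.47³/12 = 17.58 in⁴
At the buckling limit P_cr = P = 2.910×10^4 lb
From P_cr = π²EI/(K·L)²:  L = (1/K)·√(π²EI/P_cr) = (1/1)·√(π²×1.75×10^7×17.58/2.910×10^4)
L = 323 in

L_max ≈ 323 in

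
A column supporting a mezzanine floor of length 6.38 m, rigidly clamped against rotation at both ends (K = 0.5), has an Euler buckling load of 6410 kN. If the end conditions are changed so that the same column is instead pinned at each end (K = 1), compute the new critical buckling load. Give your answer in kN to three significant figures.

P_cr ≈ 1600 kN

P_cr ∝ 1/K², so P_cr,new = P_cr,old × (K_old/K_new)² = 6410 × (0.5/1)²
= 6410 × 0.2500 = 1600 kN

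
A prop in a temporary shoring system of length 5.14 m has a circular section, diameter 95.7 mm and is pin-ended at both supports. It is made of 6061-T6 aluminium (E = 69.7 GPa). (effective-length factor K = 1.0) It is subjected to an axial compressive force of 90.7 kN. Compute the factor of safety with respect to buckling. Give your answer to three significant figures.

I = πd⁴/64 = π×95.7⁴/64 = 4.117×10^6 mm⁴
I = 4.117×10^6 mm⁴ = 4.117×10^-6 m⁴
Effective length L_e = K·L = 1 × 5.14 = 5.140 m
P_cr = π²EI / L_e² = π² × 69.7×10⁹ × 4.117×10^-6 / 5.140² = 1.072×10^5 N
Factor of safety n = P_cr / P = 107.21 / 90.7 = 1.18

n ≈ 1.18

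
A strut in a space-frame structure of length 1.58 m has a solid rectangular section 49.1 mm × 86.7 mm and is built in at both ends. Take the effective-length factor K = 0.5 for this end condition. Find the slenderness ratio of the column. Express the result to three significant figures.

λ ≈ 55.7

Buckling occurs about the weak axis: I_min = h·b³/12 with b = 49.1 mm (the shorter side).
I_min = 86.7×49.1³/12 = 8.552×10^5 mm⁴
A = 4.257×10^3 mm²;  r_min = √(I/A) = √(8.552×10^5/4.257×10^3) = 14.17 mm
L_e = K·L = 0.5 × 1.58 m = 0.7900 m = 790.00 mm
λ = L_e / r_min = 790.00 / 14.17 = 55.7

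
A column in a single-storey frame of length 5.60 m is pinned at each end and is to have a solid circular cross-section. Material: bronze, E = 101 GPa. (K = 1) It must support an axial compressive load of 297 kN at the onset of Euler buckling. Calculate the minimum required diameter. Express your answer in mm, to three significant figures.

L_e = K·L = 1 × 5.60 = 5.600 m
Required I = P_cr·L_e²/(π²E) = 2.970×10^5 × 5.600² / (π² × 1.01×10^11) = 9.344×10^-6 m⁴
I_req = 9.344×10^6 mm⁴
Solid circle: I = πd⁴/64  ⇒  d = (64I/π)^(1/4) = (64×9.344×10^6/π)^(1/4) = 117 mm

d ≈ 117 mm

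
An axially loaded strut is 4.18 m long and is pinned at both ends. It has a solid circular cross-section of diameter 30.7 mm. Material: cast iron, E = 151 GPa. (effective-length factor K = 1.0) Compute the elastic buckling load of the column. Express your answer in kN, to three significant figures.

P_cr ≈ 3.72 kN

I = πd⁴/64 = π×30.7⁴/64 = 4.360×10^4 mm⁴
I = 4.360×10^4 mm⁴ = 4.360×10^-8 m⁴
Effective length L_e = K·L = 1 × 4.18 = 4.180 m
P_cr = π²EI / L_e² = π² × 151×10⁹ × 4.360×10^-8 / 4.180² = 3.719×10^3 N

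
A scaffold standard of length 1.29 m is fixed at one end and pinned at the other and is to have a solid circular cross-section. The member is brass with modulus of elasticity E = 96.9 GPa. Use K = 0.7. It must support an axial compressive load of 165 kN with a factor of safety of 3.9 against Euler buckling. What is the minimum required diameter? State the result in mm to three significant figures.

d ≈ 57.8 mm

Required P_cr = n·P = 3.9 × 165 = 643.5 kN
L_e = K·L = 0.7 × 1.29 = 0.9030 m
Required I = P_cr·L_e²/(π²E) = 6.435×10^5 × 0.9030² / (π² × 9.69×10^10) = 5.487×10^-7 m⁴
I_req = 5.487×10^5 mm⁴
Solid circle: I = πd⁴/64  ⇒  d = (64I/π)^(1/4) = (64×5.487×10^5/π)^(1/4) = 57.8 mm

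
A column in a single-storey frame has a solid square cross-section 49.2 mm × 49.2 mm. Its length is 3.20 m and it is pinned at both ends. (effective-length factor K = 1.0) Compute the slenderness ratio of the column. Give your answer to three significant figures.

For a square r = a/√12 = 49.2/√12 = 14.20 mm
L_e = K·L = 1 × 3.20 m = 3.200 m = 3200.0 mm
λ = L_e / r_min = 3200.0 / 14.20 = 225

λ ≈ 225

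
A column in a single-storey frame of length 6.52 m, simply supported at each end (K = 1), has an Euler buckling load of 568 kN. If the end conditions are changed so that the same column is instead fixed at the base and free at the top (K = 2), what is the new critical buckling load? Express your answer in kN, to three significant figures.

P_cr ∝ 1/K², so P_cr,new = P_cr,old × (K_old/K_new)² = 568 × (1/2)²
= 568 × 0.2500 = 142 kN

P_cr ≈ 142 kN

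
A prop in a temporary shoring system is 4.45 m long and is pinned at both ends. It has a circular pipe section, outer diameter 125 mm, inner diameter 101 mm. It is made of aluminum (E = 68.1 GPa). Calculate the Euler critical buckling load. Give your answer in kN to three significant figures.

P_cr ≈ 233 kN

d_o = 125 mm, d_i = 101 mm
I = π(d_o⁴ − d_i⁴)/64 = π(125⁴ − 101.0⁴)/64 = 6.876×10^6 mm⁴
I = 6.876×10^6 mm⁴ = 6.876×10^-6 m⁴
Effective length L_e = K·L = 1 × 4.45 = 4.450 m
P_cr = π²EI / L_e² = π² × 68.1×10⁹ × 6.876×10^-6 / 4.450² = 2.334×10^5 N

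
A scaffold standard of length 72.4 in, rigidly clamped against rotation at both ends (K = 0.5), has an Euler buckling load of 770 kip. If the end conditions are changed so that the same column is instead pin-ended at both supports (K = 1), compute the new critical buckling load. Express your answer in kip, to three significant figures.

P_cr ∝ 1/K², so P_cr,new = P_cr,old × (K_old/K_new)² = 770 × (0.5/1)²
= 770 × 0.2500 = 192 kip

P_cr ≈ 192 kip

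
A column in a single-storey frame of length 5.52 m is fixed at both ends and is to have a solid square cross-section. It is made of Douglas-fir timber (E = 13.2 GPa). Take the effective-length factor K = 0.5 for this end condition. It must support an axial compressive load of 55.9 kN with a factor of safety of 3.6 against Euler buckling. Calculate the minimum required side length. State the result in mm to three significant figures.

a ≈ 109 mm

Required P_cr = n·P = 3.6 × 55.9 = 201.2 kN
L_e = K·L = 0.5 × 5.52 = 2.760 m
Required I = P_cr·L_e²/(π²E) = 2.012×10^5 × 2.760² / (π² × 1.32×10^10) = 1.177×10^-5 m⁴
I_req = 1.177×10^7 mm⁴
Solid square: I = a⁴/12  ⇒  a = (12I)^(1/4) = (12×1.177×10^7)^(1/4) = 109 mm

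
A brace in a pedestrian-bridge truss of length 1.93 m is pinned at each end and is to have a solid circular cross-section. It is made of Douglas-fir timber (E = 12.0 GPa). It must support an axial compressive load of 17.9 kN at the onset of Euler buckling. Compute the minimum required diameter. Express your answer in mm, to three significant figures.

d ≈ 58.2 mm

L_e = K·L = 1 × 1.93 = 1.930 m
Required I = P_cr·L_e²/(π²E) = 1.790×10^4 × 1.930² / (π² × 1.20×10^10) = 5.630×10^-7 m⁴
I_req = 5.630×10^5 mm⁴
Solid circle: I = πd⁴/64  ⇒  d = (64I/π)^(1/4) = (64×5.630×10^5/π)^(1/4) = 58.2 mm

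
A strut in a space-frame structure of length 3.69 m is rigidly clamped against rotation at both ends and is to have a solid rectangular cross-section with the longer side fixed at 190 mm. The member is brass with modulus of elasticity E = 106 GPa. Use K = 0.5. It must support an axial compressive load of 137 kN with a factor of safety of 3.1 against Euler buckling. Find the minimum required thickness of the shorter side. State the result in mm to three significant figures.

b ≈ 44.4 mm

Required P_cr = n·P = 3.1 × 137 = 424.7 kN
L_e = K·L = 0.5 × 3.69 = 1.845 m
Required I = P_cr·L_e²/(π²E) = 4.247×10^5 × 1.845² / (π² × 1.06×10^11) = 1.382×10^-6 m⁴
I_req = 1.382×10^6 mm⁴
Rectangle, weak axis: I_min = h·b³/12 with h = 190 mm fixed  ⇒  b = (12I/h)^(1/3) = 44.4 mm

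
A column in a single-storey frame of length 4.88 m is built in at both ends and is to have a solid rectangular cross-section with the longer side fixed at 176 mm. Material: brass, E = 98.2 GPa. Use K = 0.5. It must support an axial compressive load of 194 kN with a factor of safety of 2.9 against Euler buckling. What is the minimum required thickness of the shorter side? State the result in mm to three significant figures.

Required P_cr = n·P = 2.9 × 194 = 562.6 kN
L_e = K·L = 0.5 × 4.88 = 2.440 m
Required I = P_cr·L_e²/(π²E) = 5.626×10^5 × 2.440² / (π² × 9.82×10^10) = 3.456×10^-6 m⁴
I_req = 3.456×10^6 mm⁴
Rectangle, weak axis: I_min = h·b³/12 with h = 176 mm fixed  ⇒  b = (12I/h)^(1/3) = 61.8 mm

b ≈ 61.8 mm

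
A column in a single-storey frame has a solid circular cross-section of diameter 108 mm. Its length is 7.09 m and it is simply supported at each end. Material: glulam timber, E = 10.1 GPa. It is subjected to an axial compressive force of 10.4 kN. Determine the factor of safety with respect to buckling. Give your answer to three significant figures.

I = πd⁴/64 = π×108⁴/64 = 6.678×10^6 mm⁴
I = 6.678×10^6 mm⁴ = 6.678×10^-6 m⁴
Effective length L_e = K·L = 1 × 7.09 = 7.090 m
P_cr = π²EI / L_e² = π² × 10.1×10⁹ × 6.678×10^-6 / 7.090² = 1.324×10^4 N
Factor of safety n = P_cr / P = 13.243 / 10.4 = 1.27

n ≈ 1.27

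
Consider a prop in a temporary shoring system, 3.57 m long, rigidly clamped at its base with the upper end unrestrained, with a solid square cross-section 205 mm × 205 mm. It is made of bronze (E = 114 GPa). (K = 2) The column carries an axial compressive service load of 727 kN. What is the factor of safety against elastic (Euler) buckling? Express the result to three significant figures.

n ≈ 4.47

I = a⁴/12 = 205⁴/12 = 1.472×10^8 mm⁴
I = 1.472×10^8 mm⁴ = 1.472×10^-4 m⁴
Effective length L_e = K·L = 2 × 3.57 = 7.140 m
P_cr = π²EI / L_e² = π² × 114×10⁹ × 1.472×10^-4 / 7.140² = 3.248×10^6 N
Factor of safety n = P_cr / P = 3248.2 / 727 = 4.47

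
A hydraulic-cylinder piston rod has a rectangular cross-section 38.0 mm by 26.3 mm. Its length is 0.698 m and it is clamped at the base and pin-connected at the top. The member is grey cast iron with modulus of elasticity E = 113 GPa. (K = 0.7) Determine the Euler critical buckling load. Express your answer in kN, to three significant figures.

Buckling occurs about the weak axis: I_min = h·b³/12 with b = 26.3 mm (the shorter side).
I_min = 38.0×26.3³/12 = 5.761×10^4 mm⁴
I = 5.761×10^4 mm⁴ = 5.761×10^-8 m⁴
Effective length L_e = K·L = 0.7 × 0.698 = 0.4886 m
P_cr = π²EI / L_e² = π² × 113×10⁹ × 5.761×10^-8 / 0.4886² = 2.691×10^5 N

P_cr ≈ 269 kN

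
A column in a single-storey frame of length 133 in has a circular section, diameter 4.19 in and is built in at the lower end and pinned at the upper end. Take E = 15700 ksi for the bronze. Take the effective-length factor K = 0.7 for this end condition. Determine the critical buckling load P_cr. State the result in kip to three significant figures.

P_cr ≈ 270 kip

I = πd⁴/64 = π×4.19⁴/64 = 15.13 in⁴
Effective length L_e = K·L = 0.7 × 133 = 93.10 in
P_cr = π²EI / L_e² = π² × 15700×10³ × 15.13 / 93.10² = 2.705×10^5 lb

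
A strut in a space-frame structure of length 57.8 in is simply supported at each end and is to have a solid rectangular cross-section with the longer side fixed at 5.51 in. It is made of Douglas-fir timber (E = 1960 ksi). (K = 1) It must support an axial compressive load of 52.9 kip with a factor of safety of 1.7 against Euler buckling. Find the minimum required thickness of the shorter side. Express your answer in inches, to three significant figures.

b ≈ 3.23 in

Required P_cr = n·P = 1.7 × 52.9 = 89.93 kip
L_e = K·L = 1 × 57.8 = 57.80 in
Required I = P_cr·L_e²/(π²E) = 8.993×10^4 × 57.80² / (π² × 1.96×10^6) = 15.53 in⁴
Rectangle, weak axis: I_min = h·b³/12 with h = 5.51 in fixed  ⇒  b = (12I/h)^(1/3) = 3.23 in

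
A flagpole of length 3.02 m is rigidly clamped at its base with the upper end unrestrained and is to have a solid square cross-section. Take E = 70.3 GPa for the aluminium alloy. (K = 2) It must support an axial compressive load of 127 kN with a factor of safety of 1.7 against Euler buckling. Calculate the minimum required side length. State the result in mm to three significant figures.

Required P_cr = n·P = 1.7 × 127 = 215.9 kN
L_e = K·L = 2 × 3.02 = 6.040 m
Required I = P_cr·L_e²/(π²E) = 2.159×10^5 × 6.040² / (π² × 7.03×10^10) = 1.135×10^-5 m⁴
I_req = 1.135×10^7 mm⁴
Solid square: I = a⁴/12  ⇒  a = (12I)^(1/4) = (12×1.135×10^7)^(1/4) = 108 mm

a ≈ 108 mm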